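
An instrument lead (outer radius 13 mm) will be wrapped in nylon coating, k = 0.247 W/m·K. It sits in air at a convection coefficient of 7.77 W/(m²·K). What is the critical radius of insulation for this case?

r_cr ≈ 31.8 mm

For a cylinder r_cr = k/h = 0.247/7.77
r_cr = 31.8 mm; since the bare radius (13 mm) is below r_cr, adding a thin layer of insulation will *increase* heat loss.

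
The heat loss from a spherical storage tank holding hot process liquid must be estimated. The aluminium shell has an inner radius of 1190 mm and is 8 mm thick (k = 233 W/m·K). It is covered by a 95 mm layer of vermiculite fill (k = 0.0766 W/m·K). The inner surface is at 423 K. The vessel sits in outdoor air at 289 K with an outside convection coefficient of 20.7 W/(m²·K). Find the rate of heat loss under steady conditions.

Q ≈ 2030 W

Spherical conduction: R = (1/r_in − 1/r_out)/(4πk) per layer; series-sum.
R_aluminium shell = (1/1.19 − 1/1.198)/(4π×233) = 1.917×10^-6 K/W
R_vermiculite fill = (1/1.198 − 1/1.293)/(4π×0.0766) = 0.06371 K/W
R_outer film = 1/(h·4πr_o²) = 1/(20.7×4π×1.293²) = 0.002299 K/W
R_total = 0.06601 K/W
Q = ΔT/R_total = 134/0.06601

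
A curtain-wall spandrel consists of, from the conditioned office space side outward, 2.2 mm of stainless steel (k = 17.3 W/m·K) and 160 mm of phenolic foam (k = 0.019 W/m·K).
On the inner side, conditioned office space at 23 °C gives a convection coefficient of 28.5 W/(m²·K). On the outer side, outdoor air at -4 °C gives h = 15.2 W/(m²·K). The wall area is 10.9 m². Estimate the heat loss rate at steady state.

Series thermal resistances:
R_inner film = 1/(h_i·A) = 1/(28.5×10.9) = 0.003219 K/W
R_stainless steel = L/(kA) = 0.0022/(17.3×10.9) = 1.167×10^-5 K/W
R_phenolic foam = L/(kA) = 0.16/(0.019×10.9) = 0.7726 K/W
R_outer film = 1/(h_o·A) = 1/(15.2×10.9) = 0.006036 K/W
R_total = 0.7818 K/W
Q = ΔT / R_total = 27 / 0.7818

Q ≈ 34.5 W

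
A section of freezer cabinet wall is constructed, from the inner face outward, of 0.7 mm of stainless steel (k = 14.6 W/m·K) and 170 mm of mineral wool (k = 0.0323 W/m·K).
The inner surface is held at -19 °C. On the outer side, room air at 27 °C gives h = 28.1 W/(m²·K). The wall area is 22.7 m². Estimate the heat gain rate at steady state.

Q ≈ 197 W

Using the resistance-network approach (series):
R_stainless steel = L/(kA) = 0.0007/(14.6×22.7) = 2.112×10^-6 K/W
R_mineral wool = L/(kA) = 0.17/(0.0323×22.7) = 0.2319 K/W
R_outer film = 1/(h_o·A) = 1/(28.1×22.7) = 0.001568 K/W
R_total = 0.2334 K/W
Q = ΔT / R_total = 46 / 0.2334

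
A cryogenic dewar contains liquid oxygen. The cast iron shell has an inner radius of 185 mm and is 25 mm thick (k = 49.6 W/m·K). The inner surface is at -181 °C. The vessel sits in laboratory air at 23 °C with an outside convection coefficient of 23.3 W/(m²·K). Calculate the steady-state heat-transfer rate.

For a spherical shell R = (1/r₁ − 1/r₂)/(4πk); film R = 1/(h·4πr²). In series:
R_cast iron shell = (1/0.185 − 1/0.21)/(4π×49.6) = 0.001032 K/W
R_outer film = 1/(h·4πr_o²) = 1/(23.3×4π×0.21²) = 0.07745 K/W
R_total = 0.07848 K/W
Q = ΔT/R_total = 204/0.07848

Q ≈ 2600 W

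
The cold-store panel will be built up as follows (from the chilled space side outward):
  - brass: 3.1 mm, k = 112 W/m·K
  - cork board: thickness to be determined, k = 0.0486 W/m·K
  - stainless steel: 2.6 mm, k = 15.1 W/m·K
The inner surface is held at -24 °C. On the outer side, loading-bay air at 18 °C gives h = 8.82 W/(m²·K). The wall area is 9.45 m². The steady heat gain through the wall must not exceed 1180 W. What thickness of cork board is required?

L ≈ 10.8 mm

Treating each layer as a thermal resistance in series:
R_brass = L/(kA) = 0.0031/(112×9.45) = 2.929×10^-6 K/W
R_stainless steel = L/(kA) = 0.0026/(15.1×9.45) = 1.822×10^-5 K/W
R_outer film = 1/(h_o·A) = 1/(8.82×9.45) = 0.012 K/W
Sum of the known resistances R_other = 0.01202 K/W
Required total resistance R_tot = ΔT/Q_allow = 42/1180 = 0.03559 K/W
R_cork board = R_tot − R_other = 0.02357 K/W
L = R·k·A = 0.02357×0.0486×9.45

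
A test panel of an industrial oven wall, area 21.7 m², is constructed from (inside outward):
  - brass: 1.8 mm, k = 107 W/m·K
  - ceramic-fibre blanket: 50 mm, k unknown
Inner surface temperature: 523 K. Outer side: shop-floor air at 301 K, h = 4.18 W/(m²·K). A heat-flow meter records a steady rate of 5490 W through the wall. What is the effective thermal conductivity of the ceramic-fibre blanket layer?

k ≈ 0.0783 W/(m·K)

Model the wall as resistances in series:
R_brass = L/(kA) = 0.0018/(107×21.7) = 7.752×10^-7 K/W
R_outer film = 1/(h_o·A) = 1/(4.18×21.7) = 0.01102 K/W
Sum of known resistances R_other = 0.01103 K/W
Total R = ΔT/Q = 222/5490 = 0.04044 K/W
R_ceramic-fibre blanket = R_total − R_other = 0.02941 K/W
k = L/(R·A) = 0.05/(0.02941×21.7)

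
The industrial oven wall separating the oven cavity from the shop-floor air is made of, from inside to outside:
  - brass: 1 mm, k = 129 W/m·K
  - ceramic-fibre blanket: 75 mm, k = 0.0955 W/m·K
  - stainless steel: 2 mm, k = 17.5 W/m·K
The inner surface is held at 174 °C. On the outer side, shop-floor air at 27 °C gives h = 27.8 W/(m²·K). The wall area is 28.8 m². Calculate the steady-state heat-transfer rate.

Q ≈ 5150 W

Thermal resistances in series:
R_brass = L/(kA) = 0.001/(129×28.8) = 2.692×10^-7 K/W
R_ceramic-fibre blanket = L/(kA) = 0.075/(0.0955×28.8) = 0.02727 K/W
R_stainless steel = L/(kA) = 0.002/(17.5×28.8) = 3.968×10^-6 K/W
R_outer film = 1/(h_o·A) = 1/(27.8×28.8) = 0.001249 K/W
R_total = 0.02852 K/W
Q = ΔT / R_total = 147 / 0.02852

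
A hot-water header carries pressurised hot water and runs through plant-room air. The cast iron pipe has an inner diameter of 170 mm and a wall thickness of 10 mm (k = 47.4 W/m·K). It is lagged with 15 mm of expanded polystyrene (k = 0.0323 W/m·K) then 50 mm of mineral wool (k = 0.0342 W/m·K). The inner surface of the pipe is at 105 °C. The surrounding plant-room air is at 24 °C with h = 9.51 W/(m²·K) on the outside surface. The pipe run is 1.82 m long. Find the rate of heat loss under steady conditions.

Q ≈ 57.3 W

Radial resistances (cylindrical: R_cond = ln(r_o/r_i)/(2πkL), R_conv = 1/(h·2πrL)):
R_cast iron pipe wall = ln(95/85)/(2π×47.4×1.82) = 2.052×10^-4 K/W
R_expanded polystyrene = ln(110/95)/(2π×0.0323×1.82) = 0.3969 K/W
R_mineral wool = ln(160/110)/(2π×0.0342×1.82) = 0.9581 K/W
R_outer film = 1/(h_o·2πr_oL) = 1/(9.51×2π×0.16×1.82) = 0.05747 K/W
R_total = 1.413 K/W
Q = ΔT/R_total = 81/1.413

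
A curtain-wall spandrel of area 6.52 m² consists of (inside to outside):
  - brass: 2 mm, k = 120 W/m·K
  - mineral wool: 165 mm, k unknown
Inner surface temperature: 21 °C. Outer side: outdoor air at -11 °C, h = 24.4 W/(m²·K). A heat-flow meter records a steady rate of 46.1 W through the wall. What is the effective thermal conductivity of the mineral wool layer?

Using the resistance-network approach (series):
R_brass = L/(kA) = 0.002/(120×6.52) = 2.556×10^-6 K/W
R_outer film = 1/(h_o·A) = 1/(24.4×6.52) = 0.006286 K/W
Sum of known resistances R_other = 0.006288 K/W
Total R = ΔT/Q = 32/46.1 = 0.6941 K/W
R_mineral wool = R_total − R_other = 0.6879 K/W
k = L/(R·A) = 0.165/(0.6879×6.52)

k ≈ 0.0368 W/(m·K)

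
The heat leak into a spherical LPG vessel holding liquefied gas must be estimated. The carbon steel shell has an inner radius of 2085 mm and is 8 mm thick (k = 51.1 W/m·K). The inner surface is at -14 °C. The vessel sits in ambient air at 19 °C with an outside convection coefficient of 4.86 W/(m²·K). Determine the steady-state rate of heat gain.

Each spherical layer contributes R = (1/r_i − 1/r_o)/(4πk):
R_carbon steel shell = (1/2.085 − 1/2.093)/(4π×51.1) = 2.855×10^-6 K/W
R_outer film = 1/(h·4πr_o²) = 1/(4.86×4π×2.093²) = 0.003738 K/W
R_total = 0.003741 K/W
Q = ΔT/R_total = 33/0.003741

Q ≈ 8820 W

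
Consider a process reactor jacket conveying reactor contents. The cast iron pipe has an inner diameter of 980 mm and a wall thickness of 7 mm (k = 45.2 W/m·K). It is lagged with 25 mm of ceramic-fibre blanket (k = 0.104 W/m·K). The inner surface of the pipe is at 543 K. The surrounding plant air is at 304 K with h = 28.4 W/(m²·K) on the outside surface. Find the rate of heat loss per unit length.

q′ ≈ 2780 W/m

Treating each annulus and film as a series resistance:
R_cast iron pipe wall = ln(497/490)/(2π×45.2×1) = 4.995×10^-5 K/W
R_ceramic-fibre blanket = ln(522/497)/(2π×0.104×1) = 0.07511 K/W
R_outer film = 1/(h_o·2πr_oL) = 1/(28.4×2π×0.522×1) = 0.01074 K/W
R_total = 0.08589 K/W
Q = ΔT/R_total = 239/0.08589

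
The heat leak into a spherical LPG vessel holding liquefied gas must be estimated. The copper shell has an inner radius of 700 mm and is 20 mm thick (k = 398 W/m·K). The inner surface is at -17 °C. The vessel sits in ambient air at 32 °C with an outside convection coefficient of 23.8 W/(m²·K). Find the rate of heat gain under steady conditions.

Radial (spherical) resistances in series:
R_copper shell = (1/0.7 − 1/0.72)/(4π×398) = 7.934×10^-6 K/W
R_outer film = 1/(h·4πr_o²) = 1/(23.8×4π×0.72²) = 0.00645 K/W
R_total = 0.006458 K/W
Q = ΔT/R_total = 49/0.006458

Q ≈ 7590 W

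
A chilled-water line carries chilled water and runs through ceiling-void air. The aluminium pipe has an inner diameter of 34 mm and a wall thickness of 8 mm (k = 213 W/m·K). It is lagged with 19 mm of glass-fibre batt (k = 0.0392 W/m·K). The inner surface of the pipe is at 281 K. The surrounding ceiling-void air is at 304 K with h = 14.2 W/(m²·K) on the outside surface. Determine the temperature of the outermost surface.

T ≈ 302 K

For a radial system each layer contributes R = ln(r_out/r_in)/(2πkL); films add R = 1/(hA).
R_aluminium pipe wall = ln(25/17)/(2π×213×1) = 2.882×10^-4 K/W
R_glass-fibre batt = ln(44/25)/(2π×0.0392×1) = 2.295 K/W
R_outer film = 1/(h_o·2πr_oL) = 1/(14.2×2π×0.044×1) = 0.2547 K/W
R_total = 2.55 K/W
Q = ΔT/R_total = 23/2.55
Q = 9.02 W/m
T_interface = T_inner + Q·ΣR(inner→interface) = 281 + 9.02×2.296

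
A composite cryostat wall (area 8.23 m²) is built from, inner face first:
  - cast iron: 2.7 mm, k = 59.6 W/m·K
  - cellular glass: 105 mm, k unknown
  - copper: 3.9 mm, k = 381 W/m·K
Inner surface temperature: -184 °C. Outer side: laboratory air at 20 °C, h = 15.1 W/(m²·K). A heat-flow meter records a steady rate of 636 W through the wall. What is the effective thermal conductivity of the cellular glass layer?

k ≈ 0.0408 W/(m·K)

Thermal resistances in series:
R_cast iron = L/(kA) = 0.0027/(59.6×8.23) = 5.504×10^-6 K/W
R_copper = L/(kA) = 0.0039/(381×8.23) = 1.244×10^-6 K/W
R_outer film = 1/(h_o·A) = 1/(15.1×8.23) = 0.008047 K/W
Sum of known resistances R_other = 0.008054 K/W
Total R = ΔT/Q = 204/636 = 0.3208 K/W
R_cellular glass = R_total − R_other = 0.3127 K/W
k = L/(R·A) = 0.105/(0.3127×8.23)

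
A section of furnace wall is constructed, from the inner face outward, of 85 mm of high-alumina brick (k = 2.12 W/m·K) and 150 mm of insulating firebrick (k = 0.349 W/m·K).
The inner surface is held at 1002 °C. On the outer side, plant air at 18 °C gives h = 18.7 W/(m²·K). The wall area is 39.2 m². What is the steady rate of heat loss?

Q ≈ 73700 W

Treating each layer as a thermal resistance in series:
R_high-alumina brick = L/(kA) = 0.085/(2.12×39.2) = 0.001023 K/W
R_insulating firebrick = L/(kA) = 0.15/(0.349×39.2) = 0.01096 K/W
R_outer film = 1/(h_o·A) = 1/(18.7×39.2) = 0.001364 K/W
R_total = 0.01335 K/W
Q = ΔT / R_total = 984 / 0.01335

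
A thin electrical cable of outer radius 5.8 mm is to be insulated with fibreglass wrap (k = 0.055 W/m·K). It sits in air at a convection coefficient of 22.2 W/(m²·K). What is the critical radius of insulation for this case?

r_cr ≈ 2.48 mm

For a cylinder r_cr = k/h = 0.055/22.2
r_cr = 2.48 mm; since the bare radius (5.8 mm) is above r_cr, any added insulation will reduce heat loss.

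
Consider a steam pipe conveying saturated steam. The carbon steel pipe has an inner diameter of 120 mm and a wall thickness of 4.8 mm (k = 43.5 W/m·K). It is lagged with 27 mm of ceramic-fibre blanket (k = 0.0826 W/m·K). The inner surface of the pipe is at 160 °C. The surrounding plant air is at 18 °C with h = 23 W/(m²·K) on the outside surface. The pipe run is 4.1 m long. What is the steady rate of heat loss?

Q ≈ 780 W

Treating each annulus and film as a series resistance:
R_carbon steel pipe wall = ln(64.8/60)/(2π×43.5×4.1) = 6.868×10^-5 K/W
R_ceramic-fibre blanket = ln(91.8/64.8)/(2π×0.0826×4.1) = 0.1637 K/W
R_outer film = 1/(h_o·2πr_oL) = 1/(23×2π×0.0918×4.1) = 0.01839 K/W
R_total = 0.1821 K/W
Q = ΔT/R_total = 142/0.1821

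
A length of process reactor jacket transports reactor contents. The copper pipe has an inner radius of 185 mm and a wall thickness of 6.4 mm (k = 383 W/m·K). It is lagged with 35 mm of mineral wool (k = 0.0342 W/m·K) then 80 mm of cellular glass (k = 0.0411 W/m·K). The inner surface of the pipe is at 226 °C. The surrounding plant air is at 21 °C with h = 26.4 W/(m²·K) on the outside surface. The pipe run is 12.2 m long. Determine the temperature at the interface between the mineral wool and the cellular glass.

Per-layer cylindrical resistances, series-summed:
R_copper pipe wall = ln(191.4/185)/(2π×383×12.2) = 1.158×10^-6 K/W
R_mineral wool = ln(226.4/191.4)/(2π×0.0342×12.2) = 0.06406 K/W
R_cellular glass = ln(306.4/226.4)/(2π×0.0411×12.2) = 0.09604 K/W
R_outer film = 1/(h_o·2πr_oL) = 1/(26.4×2π×0.3064×12.2) = 0.001613 K/W
R_total = 0.1617 K/W
Q = ΔT/R_total = 205/0.1617
Q = 1270 W
T_interface = T_inner − Q·ΣR(inner→interface) = 226 − 1270×0.06406

T ≈ 145 °C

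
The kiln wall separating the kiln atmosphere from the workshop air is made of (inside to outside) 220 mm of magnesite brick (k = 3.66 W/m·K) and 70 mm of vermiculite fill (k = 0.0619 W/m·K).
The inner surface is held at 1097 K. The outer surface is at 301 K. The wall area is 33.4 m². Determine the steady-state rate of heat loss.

Q ≈ 22300 W

Treating each layer as a thermal resistance in series:
R_magnesite brick = L/(kA) = 0.22/(3.66×33.4) = 0.0018 K/W
R_vermiculite fill = L/(kA) = 0.07/(0.0619×33.4) = 0.03386 K/W
R_total = 0.03566 K/W
Q = ΔT / R_total = 796 / 0.03566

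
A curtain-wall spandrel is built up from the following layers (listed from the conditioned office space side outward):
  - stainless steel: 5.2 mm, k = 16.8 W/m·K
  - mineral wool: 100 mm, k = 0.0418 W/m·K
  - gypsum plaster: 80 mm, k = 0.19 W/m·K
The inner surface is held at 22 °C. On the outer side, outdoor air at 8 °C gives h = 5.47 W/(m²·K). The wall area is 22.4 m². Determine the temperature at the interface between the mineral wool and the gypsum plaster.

Using the resistance-network approach (series):
R_stainless steel = L/(kA) = 0.0052/(16.8×22.4) = 1.382×10^-5 K/W
R_mineral wool = L/(kA) = 0.1/(0.0418×22.4) = 0.1068 K/W
R_gypsum plaster = L/(kA) = 0.08/(0.19×22.4) = 0.0188 K/W
R_outer film = 1/(h_o·A) = 1/(5.47×22.4) = 0.008161 K/W
R_total = 0.1338 K/W;  Q = ΔT/R_total = 14/0.1338 = 104.7 W
T_interface = T_inner − Q·ΣR(inner→interface) = 22 − 105×0.1068

T ≈ 10.8 °C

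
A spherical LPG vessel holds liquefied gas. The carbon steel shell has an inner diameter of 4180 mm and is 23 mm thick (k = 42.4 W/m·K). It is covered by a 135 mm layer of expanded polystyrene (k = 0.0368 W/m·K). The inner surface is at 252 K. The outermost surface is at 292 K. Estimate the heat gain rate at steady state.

Q ≈ 651 W

Radial (spherical) resistances in series:
R_carbon steel shell = (1/2.09 − 1/2.113)/(4π×42.4) = 9.775×10^-6 K/W
R_expanded polystyrene = (1/2.113 − 1/2.248)/(4π×0.0368) = 0.06146 K/W
R_total = 0.06147 K/W
Q = ΔT/R_total = 40/0.06147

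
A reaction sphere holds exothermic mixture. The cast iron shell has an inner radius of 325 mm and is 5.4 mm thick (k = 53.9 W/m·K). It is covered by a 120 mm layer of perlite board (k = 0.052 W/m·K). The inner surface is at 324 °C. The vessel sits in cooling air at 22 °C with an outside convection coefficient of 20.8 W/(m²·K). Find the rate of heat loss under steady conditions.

Q ≈ 241 W

Spherical conduction: R = (1/r_in − 1/r_out)/(4πk) per layer; series-sum.
R_cast iron shell = (1/0.325 − 1/0.3304)/(4π×53.9) = 7.425×10^-5 K/W
R_perlite board = (1/0.3304 − 1/0.4504)/(4π×0.052) = 1.234 K/W
R_outer film = 1/(h·4πr_o²) = 1/(20.8×4π×0.4504²) = 0.01886 K/W
R_total = 1.253 K/W
Q = ΔT/R_total = 302/1.253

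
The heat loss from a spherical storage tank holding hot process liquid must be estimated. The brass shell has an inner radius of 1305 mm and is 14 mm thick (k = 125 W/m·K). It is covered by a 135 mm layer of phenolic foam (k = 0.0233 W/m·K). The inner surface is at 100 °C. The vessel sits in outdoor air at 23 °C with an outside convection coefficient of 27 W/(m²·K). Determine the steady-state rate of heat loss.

Radial (spherical) resistances in series:
R_brass shell = (1/1.305 − 1/1.319)/(4π×125) = 5.178×10^-6 K/W
R_phenolic foam = (1/1.319 − 1/1.454)/(4π×0.0233) = 0.2404 K/W
R_outer film = 1/(h·4πr_o²) = 1/(27×4π×1.454²) = 0.001394 K/W
R_total = 0.2418 K/W
Q = ΔT/R_total = 77/0.2418

Q ≈ 318 W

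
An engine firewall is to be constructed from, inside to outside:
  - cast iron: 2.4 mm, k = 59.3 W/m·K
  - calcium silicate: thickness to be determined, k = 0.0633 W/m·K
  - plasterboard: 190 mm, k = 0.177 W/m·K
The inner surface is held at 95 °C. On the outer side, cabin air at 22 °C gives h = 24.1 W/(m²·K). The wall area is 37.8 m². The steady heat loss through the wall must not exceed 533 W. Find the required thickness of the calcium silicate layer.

Thermal resistances in series:
R_cast iron = L/(kA) = 0.0024/(59.3×37.8) = 1.071×10^-6 K/W
R_plasterboard = L/(kA) = 0.19/(0.177×37.8) = 0.0284 K/W
R_outer film = 1/(h_o·A) = 1/(24.1×37.8) = 0.001098 K/W
Sum of the known resistances R_other = 0.0295 K/W
Required total resistance R_tot = ΔT/Q_allow = 73/533 = 0.137 K/W
R_calcium silicate = R_tot − R_other = 0.1075 K/W
L = R·k·A = 0.1075×0.0633×37.8

L ≈ 257 mm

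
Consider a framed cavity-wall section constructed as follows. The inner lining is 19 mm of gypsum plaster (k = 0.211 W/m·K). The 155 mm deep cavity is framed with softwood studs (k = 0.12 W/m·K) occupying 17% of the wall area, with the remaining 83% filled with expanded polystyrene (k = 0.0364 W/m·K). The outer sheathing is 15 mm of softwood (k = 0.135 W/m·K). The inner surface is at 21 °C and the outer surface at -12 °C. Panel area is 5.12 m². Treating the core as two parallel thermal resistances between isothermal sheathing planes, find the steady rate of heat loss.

Sheathing layers in series; stud and cavity paths in parallel between them.
R_inner = 0.019/(0.211×5.12) = 0.01759 K/W
R_stud  = 0.155/(0.12×0.17×5.12) = 1.484 K/W
R_cav   = 0.155/(0.0364×0.83×5.12) = 1.002 K/W
1/R_core = 1/R_stud + 1/R_cav → R_core = 0.5981 K/W
R_outer = 0.015/(0.135×5.12) = 0.0217 K/W
R_total = 0.6374 K/W
Q = ΔT/R_total = 33/0.6374

Q ≈ 51.8 W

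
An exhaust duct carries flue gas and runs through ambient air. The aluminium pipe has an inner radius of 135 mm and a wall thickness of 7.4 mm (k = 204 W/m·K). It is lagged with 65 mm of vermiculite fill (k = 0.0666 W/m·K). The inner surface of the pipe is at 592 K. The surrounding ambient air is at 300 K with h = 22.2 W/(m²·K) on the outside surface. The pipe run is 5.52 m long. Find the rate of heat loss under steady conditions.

Q ≈ 1730 W

Treating each annulus and film as a series resistance:
R_aluminium pipe wall = ln(142.4/135)/(2π×204×5.52) = 7.542×10^-6 K/W
R_vermiculite fill = ln(207.4/142.4)/(2π×0.0666×5.52) = 0.1628 K/W
R_outer film = 1/(h_o·2πr_oL) = 1/(22.2×2π×0.2074×5.52) = 0.006262 K/W
R_total = 0.1691 K/W
Q = ΔT/R_total = 292/0.1691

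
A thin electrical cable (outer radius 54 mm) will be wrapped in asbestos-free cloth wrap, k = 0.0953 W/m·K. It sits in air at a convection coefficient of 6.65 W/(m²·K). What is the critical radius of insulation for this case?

r_cr ≈ 14.3 mm

For a cylinder r_cr = k/h = 0.0953/6.65
r_cr = 14.3 mm; since the bare radius (54 mm) is above r_cr, any added insulation will reduce heat loss.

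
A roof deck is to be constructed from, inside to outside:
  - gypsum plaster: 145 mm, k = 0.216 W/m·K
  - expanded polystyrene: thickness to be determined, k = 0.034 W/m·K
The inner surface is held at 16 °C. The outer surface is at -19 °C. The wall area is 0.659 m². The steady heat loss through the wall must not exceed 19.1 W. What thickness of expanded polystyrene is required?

L ≈ 18.2 mm

Treating each layer as a thermal resistance in series:
R_gypsum plaster = L/(kA) = 0.145/(0.216×0.659) = 1.019 K/W
Sum of the known resistances R_other = 1.019 K/W
Required total resistance R_tot = ΔT/Q_allow = 35/19.1 = 1.832 K/W
R_expanded polystyrene = R_tot − R_other = 0.8138 K/W
L = R·k·A = 0.8138×0.034×0.659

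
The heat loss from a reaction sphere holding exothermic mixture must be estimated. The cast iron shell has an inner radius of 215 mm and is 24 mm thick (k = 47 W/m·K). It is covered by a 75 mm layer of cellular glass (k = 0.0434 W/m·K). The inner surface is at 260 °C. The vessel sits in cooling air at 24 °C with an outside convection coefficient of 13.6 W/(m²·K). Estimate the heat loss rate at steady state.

Q ≈ 125 W

Spherical conduction: R = (1/r_in − 1/r_out)/(4πk) per layer; series-sum.
R_cast iron shell = (1/0.215 − 1/0.239)/(4π×47) = 7.908×10^-4 K/W
R_cellular glass = (1/0.239 − 1/0.314)/(4π×0.0434) = 1.832 K/W
R_outer film = 1/(h·4πr_o²) = 1/(13.6×4π×0.314²) = 0.05935 K/W
R_total = 1.893 K/W
Q = ΔT/R_total = 236/1.893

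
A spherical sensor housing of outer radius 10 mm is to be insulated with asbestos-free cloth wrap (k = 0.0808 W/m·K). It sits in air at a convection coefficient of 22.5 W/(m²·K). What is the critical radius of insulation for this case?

r_cr ≈ 7.18 mm

For a sphere r_cr = 2k/h = 2×0.0808/22.5
r_cr = 7.18 mm; since the bare radius (10 mm) is above r_cr, any added insulation will reduce heat loss.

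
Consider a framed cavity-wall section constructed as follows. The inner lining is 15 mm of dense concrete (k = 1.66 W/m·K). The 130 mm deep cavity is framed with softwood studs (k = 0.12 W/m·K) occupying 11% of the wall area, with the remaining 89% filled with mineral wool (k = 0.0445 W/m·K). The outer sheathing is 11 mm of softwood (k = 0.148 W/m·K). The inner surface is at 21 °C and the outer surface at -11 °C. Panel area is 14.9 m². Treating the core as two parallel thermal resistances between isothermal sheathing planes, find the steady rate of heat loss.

Q ≈ 187 W

Sheathing layers in series; stud and cavity paths in parallel between them.
R_inner = 0.015/(1.66×14.9) = 6.065×10^-4 K/W
R_stud  = 0.13/(0.12×0.11×14.9) = 0.661 K/W
R_cav   = 0.13/(0.0445×0.89×14.9) = 0.2203 K/W
1/R_core = 1/R_stud + 1/R_cav → R_core = 0.1652 K/W
R_outer = 0.011/(0.148×14.9) = 0.004988 K/W
R_total = 0.1708 K/W
Q = ΔT/R_total = 32/0.1708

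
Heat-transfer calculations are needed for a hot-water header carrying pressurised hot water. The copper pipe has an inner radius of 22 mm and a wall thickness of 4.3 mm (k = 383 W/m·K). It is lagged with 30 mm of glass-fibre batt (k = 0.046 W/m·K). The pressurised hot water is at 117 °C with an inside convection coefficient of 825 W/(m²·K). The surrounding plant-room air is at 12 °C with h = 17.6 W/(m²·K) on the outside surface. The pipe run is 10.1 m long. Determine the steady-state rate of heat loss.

Radial resistances (cylindrical: R_cond = ln(r_o/r_i)/(2πkL), R_conv = 1/(h·2πrL)):
R_inner film = 1/(h_i·2πr₁L) = 1/(825×2π×0.022×10.1) = 8.682×10^-4 K/W
R_copper pipe wall = ln(26.3/22)/(2π×383×10.1) = 7.345×10^-6 K/W
R_glass-fibre batt = ln(56.3/26.3)/(2π×0.046×10.1) = 0.2607 K/W
R_outer film = 1/(h_o·2πr_oL) = 1/(17.6×2π×0.0563×10.1) = 0.0159 K/W
R_total = 0.2775 K/W
Q = ΔT/R_total = 105/0.2775

Q ≈ 378 W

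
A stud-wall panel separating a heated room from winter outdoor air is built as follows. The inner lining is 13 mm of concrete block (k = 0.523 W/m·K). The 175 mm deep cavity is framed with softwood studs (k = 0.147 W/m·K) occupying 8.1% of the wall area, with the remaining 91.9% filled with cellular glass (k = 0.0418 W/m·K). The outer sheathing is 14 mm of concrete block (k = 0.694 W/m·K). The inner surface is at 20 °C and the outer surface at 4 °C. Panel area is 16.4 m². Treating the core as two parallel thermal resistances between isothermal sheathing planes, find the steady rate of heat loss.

Q ≈ 74.5 W

Sheathing layers in series; stud and cavity paths in parallel between them.
R_inner = 0.013/(0.523×16.4) = 0.001516 K/W
R_stud  = 0.175/(0.147×0.081×16.4) = 0.8962 K/W
R_cav   = 0.175/(0.0418×0.919×16.4) = 0.2778 K/W
1/R_core = 1/R_stud + 1/R_cav → R_core = 0.2121 K/W
R_outer = 0.014/(0.694×16.4) = 0.00123 K/W
R_total = 0.2148 K/W
Q = ΔT/R_total = 16/0.2148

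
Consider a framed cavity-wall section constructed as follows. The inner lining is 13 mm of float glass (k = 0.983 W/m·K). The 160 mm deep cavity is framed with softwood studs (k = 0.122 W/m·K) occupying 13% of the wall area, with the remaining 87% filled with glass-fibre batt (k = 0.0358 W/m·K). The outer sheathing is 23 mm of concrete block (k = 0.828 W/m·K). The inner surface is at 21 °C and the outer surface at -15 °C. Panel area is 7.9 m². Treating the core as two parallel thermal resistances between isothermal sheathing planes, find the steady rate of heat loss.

Q ≈ 82.6 W

Sheathing layers in series; stud and cavity paths in parallel between them.
R_inner = 0.013/(0.983×7.9) = 0.001674 K/W
R_stud  = 0.16/(0.122×0.13×7.9) = 1.277 K/W
R_cav   = 0.16/(0.0358×0.87×7.9) = 0.6503 K/W
1/R_core = 1/R_stud + 1/R_cav → R_core = 0.4309 K/W
R_outer = 0.023/(0.828×7.9) = 0.003516 K/W
R_total = 0.4361 K/W
Q = ΔT/R_total = 36/0.4361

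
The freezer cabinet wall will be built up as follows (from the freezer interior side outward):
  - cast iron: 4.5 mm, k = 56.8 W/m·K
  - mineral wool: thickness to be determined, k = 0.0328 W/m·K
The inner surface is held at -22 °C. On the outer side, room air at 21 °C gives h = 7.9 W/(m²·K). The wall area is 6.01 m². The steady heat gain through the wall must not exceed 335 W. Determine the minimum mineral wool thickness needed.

Model the wall as resistances in series:
R_cast iron = L/(kA) = 0.0045/(56.8×6.01) = 1.318×10^-5 K/W
R_outer film = 1/(h_o·A) = 1/(7.9×6.01) = 0.02106 K/W
Sum of the known resistances R_other = 0.02108 K/W
Required total resistance R_tot = ΔT/Q_allow = 43/335 = 0.1284 K/W
R_mineral wool = R_tot − R_other = 0.1073 K/W
L = R·k·A = 0.1073×0.0328×6.01

L ≈ 21.1 mm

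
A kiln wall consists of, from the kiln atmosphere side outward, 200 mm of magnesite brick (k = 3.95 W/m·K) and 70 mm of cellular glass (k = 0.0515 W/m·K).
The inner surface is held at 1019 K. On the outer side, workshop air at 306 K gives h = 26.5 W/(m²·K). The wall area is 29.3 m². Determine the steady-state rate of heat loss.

Using the resistance-network approach (series):
R_magnesite brick = L/(kA) = 0.2/(3.95×29.3) = 0.001728 K/W
R_cellular glass = L/(kA) = 0.07/(0.0515×29.3) = 0.04639 K/W
R_outer film = 1/(h_o·A) = 1/(26.5×29.3) = 0.001288 K/W
R_total = 0.04941 K/W
Q = ΔT / R_total = 713 / 0.04941

Q ≈ 14400 W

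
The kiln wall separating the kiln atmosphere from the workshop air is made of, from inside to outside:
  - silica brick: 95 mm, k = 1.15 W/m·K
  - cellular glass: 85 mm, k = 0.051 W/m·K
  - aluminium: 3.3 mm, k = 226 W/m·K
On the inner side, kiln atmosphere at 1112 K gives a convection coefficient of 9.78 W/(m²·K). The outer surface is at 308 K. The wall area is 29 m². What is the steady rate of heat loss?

Thermal resistances in series:
R_inner film = 1/(h_i·A) = 1/(9.78×29) = 0.003526 K/W
R_silica brick = L/(kA) = 0.095/(1.15×29) = 0.002849 K/W
R_cellular glass = L/(kA) = 0.085/(0.051×29) = 0.05747 K/W
R_aluminium = L/(kA) = 0.0033/(226×29) = 5.035×10^-7 K/W
R_total = 0.06385 K/W
Q = ΔT / R_total = 804 / 0.06385

Q ≈ 12600 W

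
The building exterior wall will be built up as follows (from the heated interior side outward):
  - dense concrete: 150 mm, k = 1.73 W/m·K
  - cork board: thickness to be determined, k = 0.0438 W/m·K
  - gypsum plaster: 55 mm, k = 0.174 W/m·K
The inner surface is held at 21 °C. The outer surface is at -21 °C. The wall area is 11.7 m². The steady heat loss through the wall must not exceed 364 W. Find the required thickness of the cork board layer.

L ≈ 41.5 mm

Using the resistance-network approach (series):
R_dense concrete = L/(kA) = 0.15/(1.73×11.7) = 0.007411 K/W
R_gypsum plaster = L/(kA) = 0.055/(0.174×11.7) = 0.02702 K/W
Sum of the known resistances R_other = 0.03443 K/W
Required total resistance R_tot = ΔT/Q_allow = 42/364 = 0.1154 K/W
R_cork board = R_tot − R_other = 0.08096 K/W
L = R·k·A = 0.08096×0.0438×11.7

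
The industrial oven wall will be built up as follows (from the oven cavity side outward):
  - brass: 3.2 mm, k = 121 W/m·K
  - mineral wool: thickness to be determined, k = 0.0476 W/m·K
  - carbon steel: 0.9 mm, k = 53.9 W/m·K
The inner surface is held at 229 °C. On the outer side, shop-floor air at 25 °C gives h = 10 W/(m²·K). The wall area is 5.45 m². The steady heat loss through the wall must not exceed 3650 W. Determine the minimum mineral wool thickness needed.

L ≈ 9.74 mm

Thermal resistances in series:
R_brass = L/(kA) = 0.0032/(121×5.45) = 4.853×10^-6 K/W
R_carbon steel = L/(kA) = 0.0009/(53.9×5.45) = 3.064×10^-6 K/W
R_outer film = 1/(h_o·A) = 1/(10×5.45) = 0.01835 K/W
Sum of the known resistances R_other = 0.01836 K/W
Required total resistance R_tot = ΔT/Q_allow = 204/3650 = 0.05589 K/W
R_mineral wool = R_tot − R_other = 0.03753 K/W
L = R·k·A = 0.03753×0.0476×5.45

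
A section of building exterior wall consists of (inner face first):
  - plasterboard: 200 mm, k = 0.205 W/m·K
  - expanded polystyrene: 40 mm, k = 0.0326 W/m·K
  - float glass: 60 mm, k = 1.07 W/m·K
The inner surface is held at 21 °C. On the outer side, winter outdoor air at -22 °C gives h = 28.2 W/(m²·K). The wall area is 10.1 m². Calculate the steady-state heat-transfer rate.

Q ≈ 189 W

Series thermal resistances:
R_plasterboard = L/(kA) = 0.2/(0.205×10.1) = 0.0966 K/W
R_expanded polystyrene = L/(kA) = 0.04/(0.0326×10.1) = 0.1215 K/W
R_float glass = L/(kA) = 0.06/(1.07×10.1) = 0.005552 K/W
R_outer film = 1/(h_o·A) = 1/(28.2×10.1) = 0.003511 K/W
R_total = 0.2271 K/W
Q = ΔT / R_total = 43 / 0.2271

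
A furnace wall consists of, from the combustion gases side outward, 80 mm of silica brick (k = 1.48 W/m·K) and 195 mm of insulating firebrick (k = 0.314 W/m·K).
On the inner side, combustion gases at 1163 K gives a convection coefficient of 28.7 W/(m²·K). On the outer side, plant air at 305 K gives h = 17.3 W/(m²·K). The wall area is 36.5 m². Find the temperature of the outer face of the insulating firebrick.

Using the resistance-network approach (series):
R_inner film = 1/(h_i·A) = 1/(28.7×36.5) = 9.546×10^-4 K/W
R_silica brick = L/(kA) = 0.08/(1.48×36.5) = 0.001481 K/W
R_insulating firebrick = L/(kA) = 0.195/(0.314×36.5) = 0.01701 K/W
R_outer film = 1/(h_o·A) = 1/(17.3×36.5) = 0.001584 K/W
R_total = 0.02103 K/W;  Q = ΔT/R_total = 858/0.02103 = 40790 W
T_interface = T_inner − Q·ΣR(inner→interface) = 1163 − 40800×0.01945

T ≈ 370 K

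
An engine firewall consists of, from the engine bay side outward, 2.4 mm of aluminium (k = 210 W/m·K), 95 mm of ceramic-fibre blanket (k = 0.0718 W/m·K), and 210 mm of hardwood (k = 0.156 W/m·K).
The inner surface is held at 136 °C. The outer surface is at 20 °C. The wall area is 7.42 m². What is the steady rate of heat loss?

Treating each layer as a thermal resistance in series:
R_aluminium = L/(kA) = 0.0024/(210×7.42) = 1.54×10^-6 K/W
R_ceramic-fibre blanket = L/(kA) = 0.095/(0.0718×7.42) = 0.1783 K/W
R_hardwood = L/(kA) = 0.21/(0.156×7.42) = 0.1814 K/W
R_total = 0.3597 K/W
Q = ΔT / R_total = 116 / 0.3597

Q ≈ 322 W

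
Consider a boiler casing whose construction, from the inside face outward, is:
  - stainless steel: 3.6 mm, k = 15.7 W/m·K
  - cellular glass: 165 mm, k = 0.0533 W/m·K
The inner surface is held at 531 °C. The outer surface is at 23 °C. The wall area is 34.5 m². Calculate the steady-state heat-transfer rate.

Q ≈ 5660 W

Thermal resistances in series:
R_stainless steel = L/(kA) = 0.0036/(15.7×34.5) = 6.646×10^-6 K/W
R_cellular glass = L/(kA) = 0.165/(0.0533×34.5) = 0.08973 K/W
R_total = 0.08974 K/W
Q = ΔT / R_total = 508 / 0.08974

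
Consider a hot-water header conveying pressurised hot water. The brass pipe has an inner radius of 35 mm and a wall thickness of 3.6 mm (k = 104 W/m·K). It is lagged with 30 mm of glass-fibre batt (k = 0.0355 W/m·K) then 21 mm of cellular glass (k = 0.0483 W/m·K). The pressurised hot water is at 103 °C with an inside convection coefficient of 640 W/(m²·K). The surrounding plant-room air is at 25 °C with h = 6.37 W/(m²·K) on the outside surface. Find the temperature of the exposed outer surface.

Treating each annulus and film as a series resistance:
R_inner film = 1/(h_i·2πr₁L) = 1/(640×2π×0.035×1) = 0.007105 K/W
R_brass pipe wall = ln(38.6/35)/(2π×104×1) = 1.498×10^-4 K/W
R_glass-fibre batt = ln(68.6/38.6)/(2π×0.0355×1) = 2.578 K/W
R_cellular glass = ln(89.6/68.6)/(2π×0.0483×1) = 0.88 K/W
R_outer film = 1/(h_o·2πr_oL) = 1/(6.37×2π×0.0896×1) = 0.2789 K/W
R_total = 3.744 K/W
Q = ΔT/R_total = 78/3.744
Q = 20.8 W/m
T_interface = T_inner − Q·ΣR(inner→interface) = 103 − 20.8×3.465

T ≈ 30.8 °C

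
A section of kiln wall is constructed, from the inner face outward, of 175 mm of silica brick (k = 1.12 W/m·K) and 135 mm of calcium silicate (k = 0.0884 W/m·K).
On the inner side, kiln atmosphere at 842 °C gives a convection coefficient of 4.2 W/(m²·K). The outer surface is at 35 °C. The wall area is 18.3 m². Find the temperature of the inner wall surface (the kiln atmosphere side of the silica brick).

T ≈ 742 °C

Thermal resistances in series:
R_inner film = 1/(h_i·A) = 1/(4.2×18.3) = 0.01301 K/W
R_silica brick = L/(kA) = 0.175/(1.12×18.3) = 0.008538 K/W
R_calcium silicate = L/(kA) = 0.135/(0.0884×18.3) = 0.08345 K/W
R_total = 0.105 K/W;  Q = ΔT/R_total = 807/0.105 = 7686 W
T_interface = T_inner − Q·ΣR(inner→interface) = 842 − 7690×0.01301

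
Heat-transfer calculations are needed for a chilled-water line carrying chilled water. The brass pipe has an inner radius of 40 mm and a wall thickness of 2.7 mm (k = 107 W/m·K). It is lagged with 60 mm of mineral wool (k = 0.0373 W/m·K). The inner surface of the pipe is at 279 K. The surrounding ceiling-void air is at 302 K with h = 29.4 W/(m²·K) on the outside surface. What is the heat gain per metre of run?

For a radial system each layer contributes R = ln(r_out/r_in)/(2πkL); films add R = 1/(hA).
R_brass pipe wall = ln(42.7/40)/(2π×107×1) = 9.716×10^-5 K/W
R_mineral wool = ln(102.7/42.7)/(2π×0.0373×1) = 3.745 K/W
R_outer film = 1/(h_o·2πr_oL) = 1/(29.4×2π×0.1027×1) = 0.05271 K/W
R_total = 3.797 K/W
Q = ΔT/R_total = 23/3.797

q′ ≈ 6.06 W/m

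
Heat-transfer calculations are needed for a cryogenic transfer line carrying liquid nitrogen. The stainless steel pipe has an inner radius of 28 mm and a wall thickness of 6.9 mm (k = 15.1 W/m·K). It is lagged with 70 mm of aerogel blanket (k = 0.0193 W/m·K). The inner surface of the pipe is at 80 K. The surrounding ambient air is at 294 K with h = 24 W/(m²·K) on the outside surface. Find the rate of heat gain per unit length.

q′ ≈ 23.4 W/m

Cylindrical conduction, so R = ln(r₂/r₁)/(2πkL) per layer, in series:
R_stainless steel pipe wall = ln(34.9/28)/(2π×15.1×1) = 0.002322 K/W
R_aerogel blanket = ln(104.9/34.9)/(2π×0.0193×1) = 9.075 K/W
R_outer film = 1/(h_o·2πr_oL) = 1/(24×2π×0.1049×1) = 0.06322 K/W
R_total = 9.141 K/W
Q = ΔT/R_total = 214/9.141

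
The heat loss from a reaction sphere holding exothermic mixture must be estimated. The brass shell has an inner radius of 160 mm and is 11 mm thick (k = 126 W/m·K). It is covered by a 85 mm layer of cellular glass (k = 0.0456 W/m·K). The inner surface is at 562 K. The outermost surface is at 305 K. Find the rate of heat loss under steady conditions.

Q ≈ 75.8 W

For a spherical shell R = (1/r₁ − 1/r₂)/(4πk); film R = 1/(h·4πr²). In series:
R_brass shell = (1/0.16 − 1/0.171)/(4π×126) = 2.539×10^-4 K/W
R_cellular glass = (1/0.171 − 1/0.256)/(4π×0.0456) = 3.389 K/W
R_total = 3.389 K/W
Q = ΔT/R_total = 257/3.389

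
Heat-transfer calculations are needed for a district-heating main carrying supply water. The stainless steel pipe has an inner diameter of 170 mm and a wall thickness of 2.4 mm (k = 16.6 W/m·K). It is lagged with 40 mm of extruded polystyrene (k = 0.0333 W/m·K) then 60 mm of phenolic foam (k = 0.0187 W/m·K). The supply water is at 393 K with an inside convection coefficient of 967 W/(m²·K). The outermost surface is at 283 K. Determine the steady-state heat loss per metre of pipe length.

q′ ≈ 21.6 W/m

Radial resistances (cylindrical: R_cond = ln(r_o/r_i)/(2πkL), R_conv = 1/(h·2πrL)):
R_inner film = 1/(h_i·2πr₁L) = 1/(967×2π×0.085×1) = 0.001936 K/W
R_stainless steel pipe wall = ln(87.4/85)/(2π×16.6×1) = 2.67×10^-4 K/W
R_extruded polystyrene = ln(127.4/87.4)/(2π×0.0333×1) = 1.801 K/W
R_phenolic foam = ln(187.4/127.4)/(2π×0.0187×1) = 3.284 K/W
R_total = 5.088 K/W
Q = ΔT/R_total = 110/5.088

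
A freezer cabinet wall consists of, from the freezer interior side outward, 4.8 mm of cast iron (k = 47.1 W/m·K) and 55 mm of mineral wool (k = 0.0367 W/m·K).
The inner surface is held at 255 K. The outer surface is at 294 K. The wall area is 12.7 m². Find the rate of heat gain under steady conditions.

Q ≈ 330 W

Treating each layer as a thermal resistance in series:
R_cast iron = L/(kA) = 0.0048/(47.1×12.7) = 8.024×10^-6 K/W
R_mineral wool = L/(kA) = 0.055/(0.0367×12.7) = 0.118 K/W
R_total = 0.118 K/W
Q = ΔT / R_total = 39 / 0.118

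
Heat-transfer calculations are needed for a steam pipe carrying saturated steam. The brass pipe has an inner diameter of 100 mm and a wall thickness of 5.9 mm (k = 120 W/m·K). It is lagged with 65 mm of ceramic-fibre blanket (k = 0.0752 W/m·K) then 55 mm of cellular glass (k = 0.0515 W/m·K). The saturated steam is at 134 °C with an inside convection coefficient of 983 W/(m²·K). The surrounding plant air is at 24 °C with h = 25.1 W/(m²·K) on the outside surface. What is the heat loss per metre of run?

q′ ≈ 38.9 W/m

Per-layer cylindrical resistances, series-summed:
R_inner film = 1/(h_i·2πr₁L) = 1/(983×2π×0.05×1) = 0.003238 K/W
R_brass pipe wall = ln(55.9/50)/(2π×120×1) = 1.479×10^-4 K/W
R_ceramic-fibre blanket = ln(120.9/55.9)/(2π×0.0752×1) = 1.633 K/W
R_cellular glass = ln(175.9/120.9)/(2π×0.0515×1) = 1.159 K/W
R_outer film = 1/(h_o·2πr_oL) = 1/(25.1×2π×0.1759×1) = 0.03605 K/W
R_total = 2.831 K/W
Q = ΔT/R_total = 110/2.831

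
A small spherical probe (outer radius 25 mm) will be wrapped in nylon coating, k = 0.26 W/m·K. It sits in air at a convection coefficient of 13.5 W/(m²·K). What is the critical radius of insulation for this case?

r_cr ≈ 38.5 mm

For a sphere r_cr = 2k/h = 2×0.26/13.5
r_cr = 38.5 mm; since the bare radius (25 mm) is below r_cr, adding a thin layer of insulation will *increase* heat loss.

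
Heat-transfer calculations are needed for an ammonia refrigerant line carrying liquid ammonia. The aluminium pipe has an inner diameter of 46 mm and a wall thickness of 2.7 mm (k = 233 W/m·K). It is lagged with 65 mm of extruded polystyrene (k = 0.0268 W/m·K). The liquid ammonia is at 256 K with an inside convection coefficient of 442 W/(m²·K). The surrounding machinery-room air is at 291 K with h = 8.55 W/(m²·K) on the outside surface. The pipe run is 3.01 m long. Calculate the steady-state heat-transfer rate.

Q ≈ 13.7 W

For a radial system each layer contributes R = ln(r_out/r_in)/(2πkL); films add R = 1/(hA).
R_inner film = 1/(h_i·2πr₁L) = 1/(442×2π×0.023×3.01) = 0.005201 K/W
R_aluminium pipe wall = ln(25.7/23)/(2π×233×3.01) = 2.519×10^-5 K/W
R_extruded polystyrene = ln(90.7/25.7)/(2π×0.0268×3.01) = 2.488 K/W
R_outer film = 1/(h_o·2πr_oL) = 1/(8.55×2π×0.0907×3.01) = 0.06818 K/W
R_total = 2.561 K/W
Q = ΔT/R_total = 35/2.561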